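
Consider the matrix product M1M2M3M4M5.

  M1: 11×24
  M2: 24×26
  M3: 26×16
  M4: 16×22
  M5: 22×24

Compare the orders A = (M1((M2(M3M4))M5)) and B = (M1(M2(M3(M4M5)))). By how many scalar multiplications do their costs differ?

Order A = (M1((M2(M3M4))M5)): (M3M4): 26×16 by 16×22 → 26×22, cost 26·16·22 = 9152; (M2(M3M4)): 24×26 by 26×22 → 24×22, cost 24·26·22 = 13728; cumulative 22880; ((M2(M3M4))M5): 24×22 by 22×24 → 24×24, cost 24·22·24 = 12672; cumulative 35552; (M1((M2(M3M4))M5)): 11×24 by 24×24 → 11×24, cost 11·24·24 = 6336; cumulative 41888. Total 41888.
Order B = (M1(M2(M3(M4M5)))): (M4M5): 16×22 by 22×24 → 16×24, cost 16·22·24 = 8448; (M3(M4M5)): 26×16 by 16×24 → 26×24, cost 26·16·24 = 9984; cumulative 18432; (M2(M3(M4M5))): 24×26 by 26×24 → 24×24, cost 24·26·24 = 14976; cumulative 33408; (M1(M2(M3(M4M5)))): 11×24 by 24×24 → 11×24, cost 11·24·24 = 6336; cumulative 39744. Total 39744.
Difference: |41888 − 39744| = 2144.

2144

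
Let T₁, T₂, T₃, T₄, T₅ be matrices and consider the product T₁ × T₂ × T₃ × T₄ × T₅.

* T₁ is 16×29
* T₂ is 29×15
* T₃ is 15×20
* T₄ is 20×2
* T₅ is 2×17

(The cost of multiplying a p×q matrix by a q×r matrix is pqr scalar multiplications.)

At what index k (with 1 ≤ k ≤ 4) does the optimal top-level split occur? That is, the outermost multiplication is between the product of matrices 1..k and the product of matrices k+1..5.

4

Adjacent pairs: T₁T₂ = 16·29·15 = 6960; T₂T₃ = 29·15·20 = 8700; T₃T₄ = 15·20·2 = 600; T₄T₅ = 20·2·17 = 680.
Length 3: T₁..T₃: k=1: 0+8700+16·29·20=17980; k=2: 6960+0+16·15·20=11760 → min 11760 | T₂..T₄: k=2: 0+600+29·15·2=1470; k=3: 8700+0+29·20·2=9860 → min 1470 | T₃..T₅: k=3: 0+680+15·20·17=5780; k=4: 600+0+15·2·17=1110 → min 1110.
Length 4: T₁..T₄: k=1: 0+1470+16·29·2=2398; k=2: 6960+600+16·15·2=8040; k=3: 11760+0+16·20·2=12400 → min 2398 | T₂..T₅: k=2: 0+1110+29·15·17=8505; k=3: 8700+680+29·20·17=19240; k=4: 1470+0+29·2·17=2456 → min 2456.
Top-level splits: k=1: (T₁..T₁)·(T₂..T₅) → 0+2456+16·29·17 = 10344; k=2: (T₁..T₂)·(T₃..T₅) → 6960+1110+16·15·17 = 12150; k=3: (T₁..T₃)·(T₄..T₅) → 11760+680+16·20·17 = 17880; k=4: (T₁..T₄)·(T₅..T₅) → 2398+0+16·2·17 = 2942.
Best split is after T₄, i.e. k = 4.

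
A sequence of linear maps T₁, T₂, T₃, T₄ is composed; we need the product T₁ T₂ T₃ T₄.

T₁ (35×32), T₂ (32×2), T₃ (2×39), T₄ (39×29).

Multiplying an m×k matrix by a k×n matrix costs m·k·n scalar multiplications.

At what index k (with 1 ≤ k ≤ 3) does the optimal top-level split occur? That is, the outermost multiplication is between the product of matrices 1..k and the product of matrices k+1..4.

Adjacent pairs: T₁T₂ = 35·32·2 = 2240; T₂T₃ = 32·2·39 = 2496; T₃T₄ = 2·39·29 = 2262.
Length 3: T₁..T₃: k=1: 0+2496+35·32·39=46176; k=2: 2240+0+35·2·39=4970 → min 4970 | T₂..T₄: k=2: 0+2262+32·2·29=4118; k=3: 2496+0+32·39·29=38688 → min 4118.
Top-level splits: k=1: (T₁..T₁)·(T₂..T₄) → 0+4118+35·32·29 = 36598; k=2: (T₁..T₂)·(T₃..T₄) → 2240+2262+35·2·29 = 6532; k=3: (T₁..T₃)·(T₄..T₄) → 4970+0+35·39·29 = 44555.
Best split is after T₂, i.e. k = 2.

2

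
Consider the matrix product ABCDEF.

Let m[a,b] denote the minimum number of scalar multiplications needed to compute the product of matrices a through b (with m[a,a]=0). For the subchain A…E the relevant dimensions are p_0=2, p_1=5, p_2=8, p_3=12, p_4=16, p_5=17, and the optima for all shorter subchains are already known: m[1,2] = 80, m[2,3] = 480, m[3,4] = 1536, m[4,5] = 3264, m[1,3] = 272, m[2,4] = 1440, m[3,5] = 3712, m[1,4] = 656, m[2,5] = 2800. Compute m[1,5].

m[1,5] = min over k∈[1,4] of m[1,k]+m[k+1,5]+p_{0}·p_k·p_{5}.
k=1: 0 + 2800 + 2·5·17 = 2970; k=2: 80 + 3712 + 2·8·17 = 4064; k=3: 272 + 3264 + 2·12·17 = 3944; k=4: 656 + 0 + 2·16·17 = 1200.
Minimum: 1200 at k=4.

1200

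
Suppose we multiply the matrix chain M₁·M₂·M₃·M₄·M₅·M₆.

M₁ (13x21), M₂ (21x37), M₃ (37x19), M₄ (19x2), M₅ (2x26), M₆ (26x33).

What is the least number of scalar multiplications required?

6080

Adjacent pairs: M₁M₂ = 13·21·37 = 10101; M₂M₃ = 21·37·19 = 14763; M₃M₄ = 37·19·2 = 1406; M₄M₅ = 19·2·26 = 988; M₅M₆ = 2·26·33 = 1716.
Length 3: M₁..M₃: k=1: 0+14763+13·21·19=19950; k=2: 10101+0+13·37·19=19240 → min 19240 | M₂..M₄: k=2: 0+1406+21·37·2=2960; k=3: 14763+0+21·19·2=15561 → min 2960 | M₃..M₅: k=3: 0+988+37·19·26=19266; k=4: 1406+0+37·2·26=3330 → min 3330 | M₄..M₆: k=4: 0+1716+19·2·33=2970; k=5: 988+0+19·26·33=17290 → min 2970.
Length 4: M₁..M₄: k=1: 0+2960+13·21·2=3506; k=2: 10101+1406+13·37·2=12469; k=3: 19240+0+13·19·2=19734 → min 3506 | M₂..M₅: k=2: 0+3330+21·37·26=23532; k=3: 14763+988+21·19·26=26125; k=4: 2960+0+21·2·26=4052 → min 4052 | M₃..M₆: k=3: 0+2970+37·19·33=26169; k=4: 1406+1716+37·2·33=5564; k=5: 3330+0+37·26·33=35076 → min 5564.
Length 5: M₁..M₅: k=1: 0+4052+13·21·26=11150; k=2: 10101+3330+13·37·26=25937; k=3: 19240+988+13·19·26=26650; k=4: 3506+0+13·2·26=4182 → min 4182 | M₂..M₆: k=2: 0+5564+21·37·33=31205; k=3: 14763+2970+21·19·33=30900; k=4: 2960+1716+21·2·33=6062; k=5: 4052+0+21·26·33=22070 → min 6062.
Length 6: M₁..M₆: k=1: 0+6062+13·21·33=15071; k=2: 10101+5564+13·37·33=31538; k=3: 19240+2970+13·19·33=30361; k=4: 3506+1716+13·2·33=6080; k=5: 4182+0+13·26·33=15336 → min 6080.
Optimal order: ((M₁·(M₂·(M₃·M₄)))·(M₅·M₆)) with cost 6080.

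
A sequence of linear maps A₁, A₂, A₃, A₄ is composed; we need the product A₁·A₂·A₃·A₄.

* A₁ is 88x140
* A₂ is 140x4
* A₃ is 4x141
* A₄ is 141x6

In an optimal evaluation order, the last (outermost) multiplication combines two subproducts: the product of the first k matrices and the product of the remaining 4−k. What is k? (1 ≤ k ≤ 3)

2

Adjacent pairs: A₁A₂ = 88·140·4 = 49280; A₂A₃ = 140·4·141 = 78960; A₃A₄ = 4·141·6 = 3384.
Length 3: A₁..A₃: k=1: 0+78960+88·140·141=1816080; k=2: 49280+0+88·4·141=98912 → min 98912 | A₂..A₄: k=2: 0+3384+140·4·6=6744; k=3: 78960+0+140·141·6=197400 → min 6744.
Top-level splits: k=1: (A₁..A₁)·(A₂..A₄) → 0+6744+88·140·6 = 80664; k=2: (A₁..A₂)·(A₃..A₄) → 49280+3384+88·4·6 = 54776; k=3: (A₁..A₃)·(A₄..A₄) → 98912+0+88·141·6 = 173360.
Best split is after A₂, i.e. k = 2.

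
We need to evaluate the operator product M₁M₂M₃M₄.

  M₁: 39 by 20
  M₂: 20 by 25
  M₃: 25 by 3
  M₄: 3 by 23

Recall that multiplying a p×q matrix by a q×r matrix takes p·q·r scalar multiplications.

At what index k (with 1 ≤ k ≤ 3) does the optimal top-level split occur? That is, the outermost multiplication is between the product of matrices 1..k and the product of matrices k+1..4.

3

Adjacent pairs: M₁M₂ = 39·20·25 = 19500; M₂M₃ = 20·25·3 = 1500; M₃M₄ = 25·3·23 = 1725.
Length 3: M₁..M₃: k=1: 0+1500+39·20·3=3840; k=2: 19500+0+39·25·3=22425 → min 3840 | M₂..M₄: k=2: 0+1725+20·25·23=13225; k=3: 1500+0+20·3·23=2880 → min 2880.
Top-level splits: k=1: (M₁..M₁)·(M₂..M₄) → 0+2880+39·20·23 = 20820; k=2: (M₁..M₂)·(M₃..M₄) → 19500+1725+39·25·23 = 43650; k=3: (M₁..M₃)·(M₄..M₄) → 3840+0+39·3·23 = 6531.
Best split is after M₃, i.e. k = 3.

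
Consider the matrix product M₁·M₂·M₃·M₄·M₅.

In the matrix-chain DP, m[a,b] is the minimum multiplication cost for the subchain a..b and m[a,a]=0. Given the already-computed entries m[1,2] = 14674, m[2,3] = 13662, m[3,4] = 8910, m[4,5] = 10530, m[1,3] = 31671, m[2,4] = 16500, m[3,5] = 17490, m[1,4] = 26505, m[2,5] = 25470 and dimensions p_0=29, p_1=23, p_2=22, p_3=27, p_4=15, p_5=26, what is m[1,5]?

37815

m[1,5] = min over k∈[1,4] of m[1,k]+m[k+1,5]+p_{0}·p_k·p_{5}.
k=1: 0 + 25470 + 29·23·26 = 42812; k=2: 14674 + 17490 + 29·22·26 = 48752; k=3: 31671 + 10530 + 29·27·26 = 62559; k=4: 26505 + 0 + 29·15·26 = 37815.
Minimum: 37815 at k=4.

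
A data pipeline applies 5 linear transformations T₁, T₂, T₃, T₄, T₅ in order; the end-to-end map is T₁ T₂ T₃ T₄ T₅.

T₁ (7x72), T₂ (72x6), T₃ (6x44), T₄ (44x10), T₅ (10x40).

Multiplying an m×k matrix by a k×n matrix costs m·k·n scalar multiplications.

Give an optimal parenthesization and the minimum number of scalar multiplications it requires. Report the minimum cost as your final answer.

Adjacent pairs: T₁T₂ = 7·72·6 = 3024; T₂T₃ = 72·6·44 = 19008; T₃T₄ = 6·44·10 = 2640; T₄T₅ = 44·10·40 = 17600.
Length 3: T₁..T₃: k=1: 0+19008+7·72·44=41184; k=2: 3024+0+7·6·44=4872 → min 4872 | T₂..T₄: k=2: 0+2640+72·6·10=6960; k=3: 19008+0+72·44·10=50688 → min 6960 | T₃..T₅: k=3: 0+17600+6·44·40=28160; k=4: 2640+0+6·10·40=5040 → min 5040.
Length 4: T₁..T₄: k=1: 0+6960+7·72·10=12000; k=2: 3024+2640+7·6·10=6084; k=3: 4872+0+7·44·10=7952 → min 6084 | T₂..T₅: k=2: 0+5040+72·6·40=22320; k=3: 19008+17600+72·44·40=163328; k=4: 6960+0+72·10·40=35760 → min 22320.
Length 5: T₁..T₅: k=1: 0+22320+7·72·40=42480; k=2: 3024+5040+7·6·40=9744; k=3: 4872+17600+7·44·40=34792; k=4: 6084+0+7·10·40=8884 → min 8884.
Optimal parenthesization: (((T₁ T₂) (T₃ T₄)) T₅) with cost 8884.

8884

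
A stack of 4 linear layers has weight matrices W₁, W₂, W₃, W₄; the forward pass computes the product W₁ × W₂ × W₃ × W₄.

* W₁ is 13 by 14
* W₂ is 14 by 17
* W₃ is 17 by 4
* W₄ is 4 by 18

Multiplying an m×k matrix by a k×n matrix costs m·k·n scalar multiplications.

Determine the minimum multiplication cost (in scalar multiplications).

2616

Adjacent pairs: W₁W₂ = 13·14·17 = 3094; W₂W₃ = 14·17·4 = 952; W₃W₄ = 17·4·18 = 1224.
Length 3: W₁..W₃: k=1: 0+952+13·14·4=1680; k=2: 3094+0+13·17·4=3978 → min 1680 | W₂..W₄: k=2: 0+1224+14·17·18=5508; k=3: 952+0+14·4·18=1960 → min 1960.
Length 4: W₁..W₄: k=1: 0+1960+13·14·18=5236; k=2: 3094+1224+13·17·18=8296; k=3: 1680+0+13·4·18=2616 → min 2616.
Optimal order: ((W₁ × (W₂ × W₃)) × W₄) with cost 2616.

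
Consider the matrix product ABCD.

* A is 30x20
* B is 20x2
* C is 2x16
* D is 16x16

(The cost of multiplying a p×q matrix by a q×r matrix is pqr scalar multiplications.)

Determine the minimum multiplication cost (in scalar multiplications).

Adjacent pairs: AB = 30·20·2 = 1200; BC = 20·2·16 = 640; CD = 2·16·16 = 512.
Length 3: A..C: k=1: 0+640+30·20·16=10240; k=2: 1200+0+30·2·16=2160 → min 2160 | B..D: k=2: 0+512+20·2·16=1152; k=3: 640+0+20·16·16=5760 → min 1152.
Length 4: A..D: k=1: 0+1152+30·20·16=10752; k=2: 1200+512+30·2·16=2672; k=3: 2160+0+30·16·16=9840 → min 2672.
Optimal order: ((AB)(CD)) with cost 2672.

2672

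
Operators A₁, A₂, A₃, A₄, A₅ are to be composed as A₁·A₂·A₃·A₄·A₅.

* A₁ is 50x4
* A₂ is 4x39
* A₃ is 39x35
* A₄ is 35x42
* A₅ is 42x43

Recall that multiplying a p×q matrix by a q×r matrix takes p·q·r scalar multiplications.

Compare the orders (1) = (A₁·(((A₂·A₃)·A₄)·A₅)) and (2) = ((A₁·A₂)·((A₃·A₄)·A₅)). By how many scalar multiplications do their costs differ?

Order (1) = (A₁·(((A₂·A₃)·A₄)·A₅)): (A₂·A₃): 4×39 by 39×35 → 4×35, cost 4·39·35 = 5460; ((A₂·A₃)·A₄): 4×35 by 35×42 → 4×42, cost 4·35·42 = 5880; cumulative 11340; (((A₂·A₃)·A₄)·A₅): 4×42 by 42×43 → 4×43, cost 4·42·43 = 7224; cumulative 18564; (A₁·(((A₂·A₃)·A₄)·A₅)): 50×4 by 4×43 → 50×43, cost 50·4·43 = 8600; cumulative 27164. Total 27164.
Order (2) = ((A₁·A₂)·((A₃·A₄)·A₅)): (A₁·A₂): 50×4 by 4×39 → 50×39, cost 50·4·39 = 7800; (A₃·A₄): 39×35 by 35×42 → 39×42, cost 39·35·42 = 57330; ((A₃·A₄)·A₅): 39×42 by 42×43 → 39×43, cost 39·42·43 = 70434; cumulative 127764; ((A₁·A₂)·((A₃·A₄)·A₅)): 50×39 by 39×43 → 50×43, cost 50·39·43 = 83850; cumulative 219414. Total 219414.
Difference: |27164 − 219414| = 192250.

192250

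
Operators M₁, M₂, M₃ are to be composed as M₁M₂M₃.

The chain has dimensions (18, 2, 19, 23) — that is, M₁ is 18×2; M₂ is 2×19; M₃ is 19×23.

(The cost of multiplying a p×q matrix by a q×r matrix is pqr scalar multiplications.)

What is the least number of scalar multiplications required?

Order (M₁(M₂M₃)): (M₂M₃): 2×19 by 19×23 → 2×23, cost 2·19·23 = 874; (M₁(M₂M₃)): 18×2 by 2×23 → 18×23, cost 18·2·23 = 828; cumulative 1702. Total 1702.
Order ((M₁M₂)M₃): (M₁M₂): 18×2 by 2×19 → 18×19, cost 18·2·19 = 684; ((M₁M₂)M₃): 18×19 by 19×23 → 18×23, cost 18·19·23 = 7866; cumulative 8550. Total 8550.
Minimum: 1702.

1702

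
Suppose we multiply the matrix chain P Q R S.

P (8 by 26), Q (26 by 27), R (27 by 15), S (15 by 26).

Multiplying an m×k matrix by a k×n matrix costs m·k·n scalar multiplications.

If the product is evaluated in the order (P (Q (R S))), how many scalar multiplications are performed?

(R S): 27×15 by 15×26 → 27×26, cost 27·15·26 = 10530
(Q (R S)): 26×27 by 27×26 → 26×26, cost 26·27·26 = 18252; cumulative 28782
(P (Q (R S))): 8×26 by 26×26 → 8×26, cost 8·26·26 = 5408; cumulative 34190
Total: 34190 scalar multiplications.

34190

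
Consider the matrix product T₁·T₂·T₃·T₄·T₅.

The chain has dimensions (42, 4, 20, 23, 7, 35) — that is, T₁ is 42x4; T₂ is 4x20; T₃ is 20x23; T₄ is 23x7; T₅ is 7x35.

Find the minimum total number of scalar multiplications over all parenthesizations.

Adjacent pairs: T₁T₂ = 42·4·20 = 3360; T₂T₃ = 4·20·23 = 1840; T₃T₄ = 20·23·7 = 3220; T₄T₅ = 23·7·35 = 5635.
Length 3: T₁..T₃: k=1: 0+1840+42·4·23=5704; k=2: 3360+0+42·20·23=22680 → min 5704 | T₂..T₄: k=2: 0+3220+4·20·7=3780; k=3: 1840+0+4·23·7=2484 → min 2484 | T₃..T₅: k=3: 0+5635+20·23·35=21735; k=4: 3220+0+20·7·35=8120 → min 8120.
Length 4: T₁..T₄: k=1: 0+2484+42·4·7=3660; k=2: 3360+3220+42·20·7=12460; k=3: 5704+0+42·23·7=12466 → min 3660 | T₂..T₅: k=2: 0+8120+4·20·35=10920; k=3: 1840+5635+4·23·35=10695; k=4: 2484+0+4·7·35=3464 → min 3464.
Length 5: T₁..T₅: k=1: 0+3464+42·4·35=9344; k=2: 3360+8120+42·20·35=40880; k=3: 5704+5635+42·23·35=45149; k=4: 3660+0+42·7·35=13950 → min 9344.
Optimal order: (T₁·(((T₂·T₃)·T₄)·T₅)) with cost 9344.

9344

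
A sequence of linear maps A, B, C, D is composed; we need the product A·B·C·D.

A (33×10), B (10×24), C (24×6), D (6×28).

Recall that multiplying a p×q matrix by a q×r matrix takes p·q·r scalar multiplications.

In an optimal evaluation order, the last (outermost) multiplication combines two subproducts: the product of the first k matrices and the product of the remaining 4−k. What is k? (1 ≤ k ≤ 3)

3

Adjacent pairs: AB = 33·10·24 = 7920; BC = 10·24·6 = 1440; CD = 24·6·28 = 4032.
Length 3: A..C: k=1: 0+1440+33·10·6=3420; k=2: 7920+0+33·24·6=12672 → min 3420 | B..D: k=2: 0+4032+10·24·28=10752; k=3: 1440+0+10·6·28=3120 → min 3120.
Top-level splits: k=1: (A..A)·(B..D) → 0+3120+33·10·28 = 12360; k=2: (A..B)·(C..D) → 7920+4032+33·24·28 = 34128; k=3: (A..C)·(D..D) → 3420+0+33·6·28 = 8964.
Best split is after C, i.e. k = 3.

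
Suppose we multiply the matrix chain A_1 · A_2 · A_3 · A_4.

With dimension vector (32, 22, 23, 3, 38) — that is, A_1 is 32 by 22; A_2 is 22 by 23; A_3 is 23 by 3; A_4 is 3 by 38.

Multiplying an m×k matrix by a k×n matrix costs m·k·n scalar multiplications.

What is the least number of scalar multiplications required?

7278

Adjacent pairs: A_1A_2 = 32·22·23 = 16192; A_2A_3 = 22·23·3 = 1518; A_3A_4 = 23·3·38 = 2622.
Length 3: A_1..A_3: k=1: 0+1518+32·22·3=3630; k=2: 16192+0+32·23·3=18400 → min 3630 | A_2..A_4: k=2: 0+2622+22·23·38=21850; k=3: 1518+0+22·3·38=4026 → min 4026.
Length 4: A_1..A_4: k=1: 0+4026+32·22·38=30778; k=2: 16192+2622+32·23·38=46782; k=3: 3630+0+32·3·38=7278 → min 7278.
Optimal order: ((A_1 · (A_2 · A_3)) · A_4) with cost 7278.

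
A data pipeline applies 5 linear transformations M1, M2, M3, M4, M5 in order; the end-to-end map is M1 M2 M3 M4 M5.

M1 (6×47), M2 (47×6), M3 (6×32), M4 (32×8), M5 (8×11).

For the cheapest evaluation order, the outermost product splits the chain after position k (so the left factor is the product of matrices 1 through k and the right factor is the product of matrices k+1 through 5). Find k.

4

Adjacent pairs: M1M2 = 6·47·6 = 1692; M2M3 = 47·6·32 = 9024; M3M4 = 6·32·8 = 1536; M4M5 = 32·8·11 = 2816.
Length 3: M1..M3: k=1: 0+9024+6·47·32=18048; k=2: 1692+0+6·6·32=2844 → min 2844 | M2..M4: k=2: 0+1536+47·6·8=3792; k=3: 9024+0+47·32·8=21056 → min 3792 | M3..M5: k=3: 0+2816+6·32·11=4928; k=4: 1536+0+6·8·11=2064 → min 2064.
Length 4: M1..M4: k=1: 0+3792+6·47·8=6048; k=2: 1692+1536+6·6·8=3516; k=3: 2844+0+6·32·8=4380 → min 3516 | M2..M5: k=2: 0+2064+47·6·11=5166; k=3: 9024+2816+47·32·11=28384; k=4: 3792+0+47·8·11=7928 → min 5166.
Top-level splits: k=1: (M1..M1)·(M2..M5) → 0+5166+6·47·11 = 8268; k=2: (M1..M2)·(M3..M5) → 1692+2064+6·6·11 = 4152; k=3: (M1..M3)·(M4..M5) → 2844+2816+6·32·11 = 7772; k=4: (M1..M4)·(M5..M5) → 3516+0+6·8·11 = 4044.
Best split is after M4, i.e. k = 4.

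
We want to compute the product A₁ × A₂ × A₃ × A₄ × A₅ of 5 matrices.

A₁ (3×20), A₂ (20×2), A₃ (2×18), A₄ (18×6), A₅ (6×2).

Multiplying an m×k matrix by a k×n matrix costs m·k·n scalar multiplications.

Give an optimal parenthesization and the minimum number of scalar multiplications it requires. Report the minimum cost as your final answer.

Adjacent pairs: A₁A₂ = 3·20·2 = 120; A₂A₃ = 20·2·18 = 720; A₃A₄ = 2·18·6 = 216; A₄A₅ = 18·6·2 = 216.
Length 3: A₁..A₃: k=1: 0+720+3·20·18=1800; k=2: 120+0+3·2·18=228 → min 228 | A₂..A₄: k=2: 0+216+20·2·6=456; k=3: 720+0+20·18·6=2880 → min 456 | A₃..A₅: k=3: 0+216+2·18·2=288; k=4: 216+0+2·6·2=240 → min 240.
Length 4: A₁..A₄: k=1: 0+456+3·20·6=816; k=2: 120+216+3·2·6=372; k=3: 228+0+3·18·6=552 → min 372 | A₂..A₅: k=2: 0+240+20·2·2=320; k=3: 720+216+20·18·2=1656; k=4: 456+0+20·6·2=696 → min 320.
Length 5: A₁..A₅: k=1: 0+320+3·20·2=440; k=2: 120+240+3·2·2=372; k=3: 228+216+3·18·2=552; k=4: 372+0+3·6·2=408 → min 372.
Optimal parenthesization: ((A₁ × A₂) × ((A₃ × A₄) × A₅)) with cost 372.

372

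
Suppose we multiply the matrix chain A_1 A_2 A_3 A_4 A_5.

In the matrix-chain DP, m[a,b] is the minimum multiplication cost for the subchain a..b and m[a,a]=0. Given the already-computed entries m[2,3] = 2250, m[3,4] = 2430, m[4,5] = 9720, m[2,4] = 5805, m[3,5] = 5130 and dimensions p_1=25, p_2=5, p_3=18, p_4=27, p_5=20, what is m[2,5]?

7630

m[2,5] = min over k∈[2,4] of m[2,k]+m[k+1,5]+p_{1}·p_k·p_{5}.
k=2: 0 + 5130 + 25·5·20 = 7630; k=3: 2250 + 9720 + 25·18·20 = 20970; k=4: 5805 + 0 + 25·27·20 = 19305.
Minimum: 7630 at k=2.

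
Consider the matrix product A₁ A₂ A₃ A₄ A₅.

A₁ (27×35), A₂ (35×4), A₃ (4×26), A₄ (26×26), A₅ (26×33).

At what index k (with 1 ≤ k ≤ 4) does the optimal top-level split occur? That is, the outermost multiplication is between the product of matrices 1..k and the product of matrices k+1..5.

Adjacent pairs: A₁A₂ = 27·35·4 = 3780; A₂A₃ = 35·4·26 = 3640; A₃A₄ = 4·26·26 = 2704; A₄A₅ = 26·26·33 = 22308.
Length 3: A₁..A₃: k=1: 0+3640+27·35·26=28210; k=2: 3780+0+27·4·26=6588 → min 6588 | A₂..A₄: k=2: 0+2704+35·4·26=6344; k=3: 3640+0+35·26·26=27300 → min 6344 | A₃..A₅: k=3: 0+22308+4·26·33=25740; k=4: 2704+0+4·26·33=6136 → min 6136.
Length 4: A₁..A₄: k=1: 0+6344+27·35·26=30914; k=2: 3780+2704+27·4·26=9292; k=3: 6588+0+27·26·26=24840 → min 9292 | A₂..A₅: k=2: 0+6136+35·4·33=10756; k=3: 3640+22308+35·26·33=55978; k=4: 6344+0+35·26·33=36374 → min 10756.
Top-level splits: k=1: (A₁..A₁)·(A₂..A₅) → 0+10756+27·35·33 = 41941; k=2: (A₁..A₂)·(A₃..A₅) → 3780+6136+27·4·33 = 13480; k=3: (A₁..A₃)·(A₄..A₅) → 6588+22308+27·26·33 = 52062; k=4: (A₁..A₄)·(A₅..A₅) → 9292+0+27·26·33 = 32458.
Best split is after A₂, i.e. k = 2.

2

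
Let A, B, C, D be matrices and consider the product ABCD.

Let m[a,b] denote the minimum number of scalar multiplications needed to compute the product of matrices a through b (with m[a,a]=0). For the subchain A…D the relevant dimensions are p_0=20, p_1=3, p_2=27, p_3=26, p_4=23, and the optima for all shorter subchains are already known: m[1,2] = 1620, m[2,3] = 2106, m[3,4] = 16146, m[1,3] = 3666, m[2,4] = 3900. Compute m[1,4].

5280

m[1,4] = min over k∈[1,3] of m[1,k]+m[k+1,4]+p_{0}·p_k·p_{4}.
k=1: 0 + 3900 + 20·3·23 = 5280; k=2: 1620 + 16146 + 20·27·23 = 30186; k=3: 3666 + 0 + 20·26·23 = 15626.
Minimum: 5280 at k=1.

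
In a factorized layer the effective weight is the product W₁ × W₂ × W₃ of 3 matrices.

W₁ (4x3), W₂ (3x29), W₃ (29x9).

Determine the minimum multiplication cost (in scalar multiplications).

891

Order (W₁ × (W₂ × W₃)): (W₂ × W₃): 3×29 by 29×9 → 3×9, cost 3·29·9 = 783; (W₁ × (W₂ × W₃)): 4×3 by 3×9 → 4×9, cost 4·3·9 = 108; cumulative 891. Total 891.
Order ((W₁ × W₂) × W₃): (W₁ × W₂): 4×3 by 3×29 → 4×29, cost 4·3·29 = 348; ((W₁ × W₂) × W₃): 4×29 by 29×9 → 4×9, cost 4·29·9 = 1044; cumulative 1392. Total 1392.
Minimum: 891.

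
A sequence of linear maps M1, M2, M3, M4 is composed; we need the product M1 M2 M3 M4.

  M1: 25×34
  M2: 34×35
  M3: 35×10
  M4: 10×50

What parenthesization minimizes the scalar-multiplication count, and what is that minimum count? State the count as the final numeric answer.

32900

Adjacent pairs: M1M2 = 25·34·35 = 29750; M2M3 = 34·35·10 = 11900; M3M4 = 35·10·50 = 17500.
Length 3: M1..M3: k=1: 0+11900+25·34·10=20400; k=2: 29750+0+25·35·10=38500 → min 20400 | M2..M4: k=2: 0+17500+34·35·50=77000; k=3: 11900+0+34·10·50=28900 → min 28900.
Length 4: M1..M4: k=1: 0+28900+25·34·50=71400; k=2: 29750+17500+25·35·50=91000; k=3: 20400+0+25·10·50=32900 → min 32900.
Optimal parenthesization: ((M1 (M2 M3)) M4) with cost 32900.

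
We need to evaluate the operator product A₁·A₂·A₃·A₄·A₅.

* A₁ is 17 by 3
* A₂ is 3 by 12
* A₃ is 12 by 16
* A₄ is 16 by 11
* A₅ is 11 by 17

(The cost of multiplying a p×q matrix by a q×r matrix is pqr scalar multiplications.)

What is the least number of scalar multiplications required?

Adjacent pairs: A₁A₂ = 17·3·12 = 612; A₂A₃ = 3·12·16 = 576; A₃A₄ = 12·16·11 = 2112; A₄A₅ = 16·11·17 = 2992.
Length 3: A₁..A₃: k=1: 0+576+17·3·16=1392; k=2: 612+0+17·12·16=3876 → min 1392 | A₂..A₄: k=2: 0+2112+3·12·11=2508; k=3: 576+0+3·16·11=1104 → min 1104 | A₃..A₅: k=3: 0+2992+12·16·17=6256; k=4: 2112+0+12·11·17=4356 → min 4356.
Length 4: A₁..A₄: k=1: 0+1104+17·3·11=1665; k=2: 612+2112+17·12·11=4968; k=3: 1392+0+17·16·11=4384 → min 1665 | A₂..A₅: k=2: 0+4356+3·12·17=4968; k=3: 576+2992+3·16·17=4384; k=4: 1104+0+3·11·17=1665 → min 1665.
Length 5: A₁..A₅: k=1: 0+1665+17·3·17=2532; k=2: 612+4356+17·12·17=8436; k=3: 1392+2992+17·16·17=9008; k=4: 1665+0+17·11·17=4844 → min 2532.
Optimal order: (A₁·(((A₂·A₃)·A₄)·A₅)) with cost 2532.

2532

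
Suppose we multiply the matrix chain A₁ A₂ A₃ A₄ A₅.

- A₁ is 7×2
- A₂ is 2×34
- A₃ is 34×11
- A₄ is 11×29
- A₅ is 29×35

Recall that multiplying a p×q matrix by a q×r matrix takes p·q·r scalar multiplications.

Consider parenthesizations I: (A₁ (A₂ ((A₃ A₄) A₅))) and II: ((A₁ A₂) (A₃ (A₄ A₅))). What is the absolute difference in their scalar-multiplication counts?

15165

Order I = (A₁ (A₂ ((A₃ A₄) A₅))): (A₃ A₄): 34×11 by 11×29 → 34×29, cost 34·11·29 = 10846; ((A₃ A₄) A₅): 34×29 by 29×35 → 34×35, cost 34·29·35 = 34510; cumulative 45356; (A₂ ((A₃ A₄) A₅)): 2×34 by 34×35 → 2×35, cost 2·34·35 = 2380; cumulative 47736; (A₁ (A₂ ((A₃ A₄) A₅))): 7×2 by 2×35 → 7×35, cost 7·2·35 = 490; cumulative 48226. Total 48226.
Order II = ((A₁ A₂) (A₃ (A₄ A₅))): (A₁ A₂): 7×2 by 2×34 → 7×34, cost 7·2·34 = 476; (A₄ A₅): 11×29 by 29×35 → 11×35, cost 11·29·35 = 11165; (A₃ (A₄ A₅)): 34×11 by 11×35 → 34×35, cost 34·11·35 = 13090; cumulative 24255; ((A₁ A₂) (A₃ (A₄ A₅))): 7×34 by 34×35 → 7×35, cost 7·34·35 = 8330; cumulative 33061. Total 33061.
Difference: |48226 − 33061| = 15165.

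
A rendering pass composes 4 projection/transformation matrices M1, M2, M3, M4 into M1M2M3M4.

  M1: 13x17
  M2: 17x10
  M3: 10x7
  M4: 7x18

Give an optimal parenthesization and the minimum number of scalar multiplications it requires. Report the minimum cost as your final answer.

4375

Adjacent pairs: M1M2 = 13·17·10 = 2210; M2M3 = 17·10·7 = 1190; M3M4 = 10·7·18 = 1260.
Length 3: M1..M3: k=1: 0+1190+13·17·7=2737; k=2: 2210+0+13·10·7=3120 → min 2737 | M2..M4: k=2: 0+1260+17·10·18=4320; k=3: 1190+0+17·7·18=3332 → min 3332.
Length 4: M1..M4: k=1: 0+3332+13·17·18=7310; k=2: 2210+1260+13·10·18=5810; k=3: 2737+0+13·7·18=4375 → min 4375.
Optimal parenthesization: ((M1(M2M3))M4) with cost 4375.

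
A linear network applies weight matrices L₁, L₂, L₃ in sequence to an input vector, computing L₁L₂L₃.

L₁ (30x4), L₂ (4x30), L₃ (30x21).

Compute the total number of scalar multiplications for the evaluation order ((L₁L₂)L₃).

(L₁L₂): 30×4 by 4×30 → 30×30, cost 30·4·30 = 3600
((L₁L₂)L₃): 30×30 by 30×21 → 30×21, cost 30·30·21 = 18900; cumulative 22500
Total: 22500 scalar multiplications.

22500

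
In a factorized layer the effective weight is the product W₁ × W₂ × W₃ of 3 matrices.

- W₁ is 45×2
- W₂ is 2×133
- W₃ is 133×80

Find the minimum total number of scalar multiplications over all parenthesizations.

28480

Order (W₁ × (W₂ × W₃)): (W₂ × W₃): 2×133 by 133×80 → 2×80, cost 2·133·80 = 21280; (W₁ × (W₂ × W₃)): 45×2 by 2×80 → 45×80, cost 45·2·80 = 7200; cumulative 28480. Total 28480.
Order ((W₁ × W₂) × W₃): (W₁ × W₂): 45×2 by 2×133 → 45×133, cost 45·2·133 = 11970; ((W₁ × W₂) × W₃): 45×133 by 133×80 → 45×80, cost 45·133·80 = 478800; cumulative 490770. Total 490770.
Minimum: 28480.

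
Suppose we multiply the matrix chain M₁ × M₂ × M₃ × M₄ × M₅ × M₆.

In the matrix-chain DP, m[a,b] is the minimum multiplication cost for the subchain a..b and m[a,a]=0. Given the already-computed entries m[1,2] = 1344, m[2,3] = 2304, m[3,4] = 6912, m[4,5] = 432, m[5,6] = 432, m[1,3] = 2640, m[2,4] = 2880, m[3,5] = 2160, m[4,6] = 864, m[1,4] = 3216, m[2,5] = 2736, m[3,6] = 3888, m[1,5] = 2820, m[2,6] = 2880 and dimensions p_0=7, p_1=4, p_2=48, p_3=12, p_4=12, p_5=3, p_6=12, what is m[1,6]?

3072

m[1,6] = min over k∈[1,5] of m[1,k]+m[k+1,6]+p_{0}·p_k·p_{6}.
k=1: 0 + 2880 + 7·4·12 = 3216; k=2: 1344 + 3888 + 7·48·12 = 9264; k=3: 2640 + 864 + 7·12·12 = 4512; k=4: 3216 + 432 + 7·12·12 = 4656; k=5: 2820 + 0 + 7·3·12 = 3072.
Minimum: 3072 at k=5.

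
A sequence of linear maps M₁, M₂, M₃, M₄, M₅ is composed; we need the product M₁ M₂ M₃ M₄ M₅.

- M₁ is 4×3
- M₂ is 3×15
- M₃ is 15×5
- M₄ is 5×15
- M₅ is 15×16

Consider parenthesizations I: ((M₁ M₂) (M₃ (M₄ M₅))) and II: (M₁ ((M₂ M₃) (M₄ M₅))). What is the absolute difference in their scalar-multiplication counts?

1683

Order I = ((M₁ M₂) (M₃ (M₄ M₅))): (M₁ M₂): 4×3 by 3×15 → 4×15, cost 4·3·15 = 180; (M₄ M₅): 5×15 by 15×16 → 5×16, cost 5·15·16 = 1200; (M₃ (M₄ M₅)): 15×5 by 5×16 → 15×16, cost 15·5·16 = 1200; cumulative 2400; ((M₁ M₂) (M₃ (M₄ M₅))): 4×15 by 15×16 → 4×16, cost 4·15·16 = 960; cumulative 3540. Total 3540.
Order II = (M₁ ((M₂ M₃) (M₄ M₅))): (M₂ M₃): 3×15 by 15×5 → 3×5, cost 3·15·5 = 225; (M₄ M₅): 5×15 by 15×16 → 5×16, cost 5·15·16 = 1200; ((M₂ M₃) (M₄ M₅)): 3×5 by 5×16 → 3×16, cost 3·5·16 = 240; cumulative 1665; (M₁ ((M₂ M₃) (M₄ M₅))): 4×3 by 3×16 → 4×16, cost 4·3·16 = 192; cumulative 1857. Total 1857.
Difference: |3540 − 1857| = 1683.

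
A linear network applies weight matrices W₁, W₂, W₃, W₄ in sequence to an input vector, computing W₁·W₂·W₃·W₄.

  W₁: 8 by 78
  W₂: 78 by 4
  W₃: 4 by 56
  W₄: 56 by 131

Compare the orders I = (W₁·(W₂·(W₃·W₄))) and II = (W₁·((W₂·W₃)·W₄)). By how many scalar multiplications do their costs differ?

Order I = (W₁·(W₂·(W₃·W₄))): (W₃·W₄): 4×56 by 56×131 → 4×131, cost 4·56·131 = 29344; (W₂·(W₃·W₄)): 78×4 by 4×131 → 78×131, cost 78·4·131 = 40872; cumulative 70216; (W₁·(W₂·(W₃·W₄))): 8×78 by 78×131 → 8×131, cost 8·78·131 = 81744; cumulative 151960. Total 151960.
Order II = (W₁·((W₂·W₃)·W₄)): (W₂·W₃): 78×4 by 4×56 → 78×56, cost 78·4·56 = 17472; ((W₂·W₃)·W₄): 78×56 by 56×131 → 78×131, cost 78·56·131 = 572208; cumulative 589680; (W₁·((W₂·W₃)·W₄)): 8×78 by 78×131 → 8×131, cost 8·78·131 = 81744; cumulative 671424. Total 671424.
Difference: |151960 − 671424| = 519464.

519464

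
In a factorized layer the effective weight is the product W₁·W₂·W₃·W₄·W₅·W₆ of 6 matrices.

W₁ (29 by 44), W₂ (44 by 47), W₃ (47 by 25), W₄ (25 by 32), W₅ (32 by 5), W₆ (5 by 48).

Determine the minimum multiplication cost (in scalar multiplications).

33555

Adjacent pairs: W₁W₂ = 29·44·47 = 59972; W₂W₃ = 44·47·25 = 51700; W₃W₄ = 47·25·32 = 37600; W₄W₅ = 25·32·5 = 4000; W₅W₆ = 32·5·48 = 7680.
Length 3: W₁..W₃: k=1: 0+51700+29·44·25=83600; k=2: 59972+0+29·47·25=94047 → min 83600 | W₂..W₄: k=2: 0+37600+44·47·32=103776; k=3: 51700+0+44·25·32=86900 → min 86900 | W₃..W₅: k=3: 0+4000+47·25·5=9875; k=4: 37600+0+47·32·5=45120 → min 9875 | W₄..W₆: k=4: 0+7680+25·32·48=46080; k=5: 4000+0+25·5·48=10000 → min 10000.
Length 4: W₁..W₄: k=1: 0+86900+29·44·32=127732; k=2: 59972+37600+29·47·32=141188; k=3: 83600+0+29·25·32=106800 → min 106800 | W₂..W₅: k=2: 0+9875+44·47·5=20215; k=3: 51700+4000+44·25·5=61200; k=4: 86900+0+44·32·5=93940 → min 20215 | W₃..W₆: k=3: 0+10000+47·25·48=66400; k=4: 37600+7680+47·32·48=117472; k=5: 9875+0+47·5·48=21155 → min 21155.
Length 5: W₁..W₅: k=1: 0+20215+29·44·5=26595; k=2: 59972+9875+29·47·5=76662; k=3: 83600+4000+29·25·5=91225; k=4: 106800+0+29·32·5=111440 → min 26595 | W₂..W₆: k=2: 0+21155+44·47·48=120419; k=3: 51700+10000+44·25·48=114500; k=4: 86900+7680+44·32·48=162164; k=5: 20215+0+44·5·48=30775 → min 30775.
Length 6: W₁..W₆: k=1: 0+30775+29·44·48=92023; k=2: 59972+21155+29·47·48=146551; k=3: 83600+10000+29·25·48=128400; k=4: 106800+7680+29·32·48=159024; k=5: 26595+0+29·5·48=33555 → min 33555.
Optimal order: ((W₁·(W₂·(W₃·(W₄·W₅))))·W₆) with cost 33555.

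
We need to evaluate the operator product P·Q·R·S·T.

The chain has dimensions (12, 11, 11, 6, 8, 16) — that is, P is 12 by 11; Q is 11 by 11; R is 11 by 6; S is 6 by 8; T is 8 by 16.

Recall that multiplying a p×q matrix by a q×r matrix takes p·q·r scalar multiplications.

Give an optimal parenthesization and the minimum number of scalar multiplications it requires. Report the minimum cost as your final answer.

Adjacent pairs: PQ = 12·11·11 = 1452; QR = 11·11·6 = 726; RS = 11·6·8 = 528; ST = 6·8·16 = 768.
Length 3: P..R: k=1: 0+726+12·11·6=1518; k=2: 1452+0+12·11·6=2244 → min 1518 | Q..S: k=2: 0+528+11·11·8=1496; k=3: 726+0+11·6·8=1254 → min 1254 | R..T: k=3: 0+768+11·6·16=1824; k=4: 528+0+11·8·16=1936 → min 1824.
Length 4: P..S: k=1: 0+1254+12·11·8=2310; k=2: 1452+528+12·11·8=3036; k=3: 1518+0+12·6·8=2094 → min 2094 | Q..T: k=2: 0+1824+11·11·16=3760; k=3: 726+768+11·6·16=2550; k=4: 1254+0+11·8·16=2662 → min 2550.
Length 5: P..T: k=1: 0+2550+12·11·16=4662; k=2: 1452+1824+12·11·16=5388; k=3: 1518+768+12·6·16=3438; k=4: 2094+0+12·8·16=3630 → min 3438.
Optimal parenthesization: ((P·(Q·R))·(S·T)) with cost 3438.

3438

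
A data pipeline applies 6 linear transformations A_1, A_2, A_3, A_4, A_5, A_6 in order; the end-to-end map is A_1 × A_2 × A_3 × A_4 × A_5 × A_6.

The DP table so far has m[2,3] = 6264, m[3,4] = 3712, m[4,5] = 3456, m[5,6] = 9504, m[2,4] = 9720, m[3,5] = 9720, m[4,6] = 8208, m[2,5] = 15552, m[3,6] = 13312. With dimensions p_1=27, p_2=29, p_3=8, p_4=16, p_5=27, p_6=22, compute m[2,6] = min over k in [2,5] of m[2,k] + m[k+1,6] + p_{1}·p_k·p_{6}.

19224

m[2,6] = min over k∈[2,5] of m[2,k]+m[k+1,6]+p_{1}·p_k·p_{6}.
k=2: 0 + 13312 + 27·29·22 = 30538; k=3: 6264 + 8208 + 27·8·22 = 19224; k=4: 9720 + 9504 + 27·16·22 = 28728; k=5: 15552 + 0 + 27·27·22 = 31590.
Minimum: 19224 at k=3.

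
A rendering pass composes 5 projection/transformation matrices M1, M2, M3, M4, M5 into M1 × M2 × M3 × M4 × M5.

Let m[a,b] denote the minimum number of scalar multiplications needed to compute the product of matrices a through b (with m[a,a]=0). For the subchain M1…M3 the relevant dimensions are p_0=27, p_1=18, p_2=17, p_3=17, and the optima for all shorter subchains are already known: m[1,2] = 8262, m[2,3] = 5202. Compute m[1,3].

m[1,3] = min over k∈[1,2] of m[1,k]+m[k+1,3]+p_{0}·p_k·p_{3}.
k=1: 0 + 5202 + 27·18·17 = 13464; k=2: 8262 + 0 + 27·17·17 = 16065.
Minimum: 13464 at k=1.

13464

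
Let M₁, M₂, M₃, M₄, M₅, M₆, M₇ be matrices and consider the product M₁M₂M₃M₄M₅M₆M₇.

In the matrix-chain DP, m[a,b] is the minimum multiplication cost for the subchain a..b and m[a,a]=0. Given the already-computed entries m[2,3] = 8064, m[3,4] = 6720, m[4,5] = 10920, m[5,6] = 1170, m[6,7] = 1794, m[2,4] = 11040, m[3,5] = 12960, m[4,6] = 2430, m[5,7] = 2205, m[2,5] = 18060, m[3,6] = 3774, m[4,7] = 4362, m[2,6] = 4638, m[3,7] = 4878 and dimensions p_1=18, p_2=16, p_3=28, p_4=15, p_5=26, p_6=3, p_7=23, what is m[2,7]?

5880

m[2,7] = min over k∈[2,6] of m[2,k]+m[k+1,7]+p_{1}·p_k·p_{7}.
k=2: 0 + 4878 + 18·16·23 = 11502; k=3: 8064 + 4362 + 18·28·23 = 24018; k=4: 11040 + 2205 + 18·15·23 = 19455; k=5: 18060 + 1794 + 18·26·23 = 30618; k=6: 4638 + 0 + 18·3·23 = 5880.
Minimum: 5880 at k=6.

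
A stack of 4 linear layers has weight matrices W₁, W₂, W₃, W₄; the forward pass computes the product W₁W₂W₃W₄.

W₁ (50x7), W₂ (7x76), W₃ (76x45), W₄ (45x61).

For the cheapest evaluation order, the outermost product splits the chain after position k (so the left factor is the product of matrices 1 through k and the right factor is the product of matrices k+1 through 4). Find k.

Adjacent pairs: W₁W₂ = 50·7·76 = 26600; W₂W₃ = 7·76·45 = 23940; W₃W₄ = 76·45·61 = 208620.
Length 3: W₁..W₃: k=1: 0+23940+50·7·45=39690; k=2: 26600+0+50·76·45=197600 → min 39690 | W₂..W₄: k=2: 0+208620+7·76·61=241072; k=3: 23940+0+7·45·61=43155 → min 43155.
Top-level splits: k=1: (W₁..W₁)·(W₂..W₄) → 0+43155+50·7·61 = 64505; k=2: (W₁..W₂)·(W₃..W₄) → 26600+208620+50·76·61 = 467020; k=3: (W₁..W₃)·(W₄..W₄) → 39690+0+50·45·61 = 176940.
Best split is after W₁, i.e. k = 1.

1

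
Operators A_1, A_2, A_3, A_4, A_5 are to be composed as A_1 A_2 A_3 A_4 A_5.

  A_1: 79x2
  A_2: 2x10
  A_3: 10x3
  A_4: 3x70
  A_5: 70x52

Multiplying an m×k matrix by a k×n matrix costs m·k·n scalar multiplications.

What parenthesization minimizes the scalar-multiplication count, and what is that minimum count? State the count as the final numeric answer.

Adjacent pairs: A_1A_2 = 79·2·10 = 1580; A_2A_3 = 2·10·3 = 60; A_3A_4 = 10·3·70 = 2100; A_4A_5 = 3·70·52 = 10920.
Length 3: A_1..A_3: k=1: 0+60+79·2·3=534; k=2: 1580+0+79·10·3=3950 → min 534 | A_2..A_4: k=2: 0+2100+2·10·70=3500; k=3: 60+0+2·3·70=480 → min 480 | A_3..A_5: k=3: 0+10920+10·3·52=12480; k=4: 2100+0+10·70·52=38500 → min 12480.
Length 4: A_1..A_4: k=1: 0+480+79·2·70=11540; k=2: 1580+2100+79·10·70=58980; k=3: 534+0+79·3·70=17124 → min 11540 | A_2..A_5: k=2: 0+12480+2·10·52=13520; k=3: 60+10920+2·3·52=11292; k=4: 480+0+2·70·52=7760 → min 7760.
Length 5: A_1..A_5: k=1: 0+7760+79·2·52=15976; k=2: 1580+12480+79·10·52=55140; k=3: 534+10920+79·3·52=23778; k=4: 11540+0+79·70·52=299100 → min 15976.
Optimal parenthesization: (A_1 (((A_2 A_3) A_4) A_5)) with cost 15976.

15976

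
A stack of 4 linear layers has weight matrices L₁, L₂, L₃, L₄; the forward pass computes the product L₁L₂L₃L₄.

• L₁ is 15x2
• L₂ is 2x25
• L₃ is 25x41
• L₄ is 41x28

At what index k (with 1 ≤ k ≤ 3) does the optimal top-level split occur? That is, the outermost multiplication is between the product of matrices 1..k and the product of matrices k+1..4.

1

Adjacent pairs: L₁L₂ = 15·2·25 = 750; L₂L₃ = 2·25·41 = 2050; L₃L₄ = 25·41·28 = 28700.
Length 3: L₁..L₃: k=1: 0+2050+15·2·41=3280; k=2: 750+0+15·25·41=16125 → min 3280 | L₂..L₄: k=2: 0+28700+2·25·28=30100; k=3: 2050+0+2·41·28=4346 → min 4346.
Top-level splits: k=1: (L₁..L₁)·(L₂..L₄) → 0+4346+15·2·28 = 5186; k=2: (L₁..L₂)·(L₃..L₄) → 750+28700+15·25·28 = 39950; k=3: (L₁..L₃)·(L₄..L₄) → 3280+0+15·41·28 = 20500.
Best split is after L₁, i.e. k = 1.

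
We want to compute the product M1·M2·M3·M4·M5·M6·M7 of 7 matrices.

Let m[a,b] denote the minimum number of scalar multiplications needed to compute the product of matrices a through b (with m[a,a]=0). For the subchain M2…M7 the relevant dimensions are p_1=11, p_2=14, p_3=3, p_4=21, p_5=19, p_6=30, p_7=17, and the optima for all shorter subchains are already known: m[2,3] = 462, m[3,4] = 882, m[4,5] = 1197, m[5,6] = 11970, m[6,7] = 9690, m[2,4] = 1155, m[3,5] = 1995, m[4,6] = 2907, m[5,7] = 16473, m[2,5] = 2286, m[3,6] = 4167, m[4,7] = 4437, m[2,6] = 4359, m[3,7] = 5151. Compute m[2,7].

m[2,7] = min over k∈[2,6] of m[2,k]+m[k+1,7]+p_{1}·p_k·p_{7}.
k=2: 0 + 5151 + 11·14·17 = 7769; k=3: 462 + 4437 + 11·3·17 = 5460; k=4: 1155 + 16473 + 11·21·17 = 21555; k=5: 2286 + 9690 + 11·19·17 = 15529; k=6: 4359 + 0 + 11·30·17 = 9969.
Minimum: 5460 at k=3.

5460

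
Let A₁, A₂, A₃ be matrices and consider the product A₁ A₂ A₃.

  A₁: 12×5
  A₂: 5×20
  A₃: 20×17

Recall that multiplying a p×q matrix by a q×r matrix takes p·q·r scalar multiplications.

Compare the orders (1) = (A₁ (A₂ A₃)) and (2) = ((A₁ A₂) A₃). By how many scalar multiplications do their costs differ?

Order (1) = (A₁ (A₂ A₃)): (A₂ A₃): 5×20 by 20×17 → 5×17, cost 5·20·17 = 1700; (A₁ (A₂ A₃)): 12×5 by 5×17 → 12×17, cost 12·5·17 = 1020; cumulative 2720. Total 2720.
Order (2) = ((A₁ A₂) A₃): (A₁ A₂): 12×5 by 5×20 → 12×20, cost 12·5·20 = 1200; ((A₁ A₂) A₃): 12×20 by 20×17 → 12×17, cost 12·20·17 = 4080; cumulative 5280. Total 5280.
Difference: |2720 − 5280| = 2560.

2560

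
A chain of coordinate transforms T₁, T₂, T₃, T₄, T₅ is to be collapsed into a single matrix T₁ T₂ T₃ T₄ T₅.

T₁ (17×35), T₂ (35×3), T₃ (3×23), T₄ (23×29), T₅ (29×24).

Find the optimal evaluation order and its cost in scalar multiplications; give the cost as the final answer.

Adjacent pairs: T₁T₂ = 17·35·3 = 1785; T₂T₃ = 35·3·23 = 2415; T₃T₄ = 3·23·29 = 2001; T₄T₅ = 23·29·24 = 16008.
Length 3: T₁..T₃: k=1: 0+2415+17·35·23=16100; k=2: 1785+0+17·3·23=2958 → min 2958 | T₂..T₄: k=2: 0+2001+35·3·29=5046; k=3: 2415+0+35·23·29=25760 → min 5046 | T₃..T₅: k=3: 0+16008+3·23·24=17664; k=4: 2001+0+3·29·24=4089 → min 4089.
Length 4: T₁..T₄: k=1: 0+5046+17·35·29=22301; k=2: 1785+2001+17·3·29=5265; k=3: 2958+0+17·23·29=14297 → min 5265 | T₂..T₅: k=2: 0+4089+35·3·24=6609; k=3: 2415+16008+35·23·24=37743; k=4: 5046+0+35·29·24=29406 → min 6609.
Length 5: T₁..T₅: k=1: 0+6609+17·35·24=20889; k=2: 1785+4089+17·3·24=7098; k=3: 2958+16008+17·23·24=28350; k=4: 5265+0+17·29·24=17097 → min 7098.
Optimal parenthesization: ((T₁ T₂) ((T₃ T₄) T₅)) with cost 7098.

7098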